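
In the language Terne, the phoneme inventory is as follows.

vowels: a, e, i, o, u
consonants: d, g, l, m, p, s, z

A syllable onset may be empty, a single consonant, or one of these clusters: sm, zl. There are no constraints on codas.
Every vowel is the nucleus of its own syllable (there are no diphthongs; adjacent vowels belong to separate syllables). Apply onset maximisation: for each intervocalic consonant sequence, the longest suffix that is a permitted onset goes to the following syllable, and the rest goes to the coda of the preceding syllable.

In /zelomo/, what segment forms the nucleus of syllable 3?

Nuclei (vowels): e, o, o → 3 syllables.
The third nucleus (vowel 3 from the left) is /o/.

o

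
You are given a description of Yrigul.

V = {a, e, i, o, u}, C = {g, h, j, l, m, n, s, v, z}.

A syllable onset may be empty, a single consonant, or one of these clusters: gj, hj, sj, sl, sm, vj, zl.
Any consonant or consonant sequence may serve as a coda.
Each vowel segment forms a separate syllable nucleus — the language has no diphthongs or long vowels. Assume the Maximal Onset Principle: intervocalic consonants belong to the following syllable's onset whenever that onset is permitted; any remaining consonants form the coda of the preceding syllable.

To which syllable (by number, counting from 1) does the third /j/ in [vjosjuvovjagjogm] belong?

4

The vowels are o, u, o, a, o — 5 nuclei, so 5 syllables.
V1 /o/ – V2 /u/: cluster /sj/ — /sj/ is itself a permitted onset, so the whole cluster goes right; preceding coda = ∅.
V2 /u/ – V3 /o/: /v/ is a single consonant, so it becomes the next onset.
V3 /o/ – V4 /a/: /vj/ — entire cluster is a permitted onset → onset /vj/, coda ∅.
V4 /a/ – V5 /o/: cluster /gj/ — /gj/ is itself a permitted onset, so the whole cluster goes right; preceding coda = ∅.
Syllabification: vjo.sju.vo.vja.gjogm.
The third /j/ is in the onset of syllable 4 (/vja/).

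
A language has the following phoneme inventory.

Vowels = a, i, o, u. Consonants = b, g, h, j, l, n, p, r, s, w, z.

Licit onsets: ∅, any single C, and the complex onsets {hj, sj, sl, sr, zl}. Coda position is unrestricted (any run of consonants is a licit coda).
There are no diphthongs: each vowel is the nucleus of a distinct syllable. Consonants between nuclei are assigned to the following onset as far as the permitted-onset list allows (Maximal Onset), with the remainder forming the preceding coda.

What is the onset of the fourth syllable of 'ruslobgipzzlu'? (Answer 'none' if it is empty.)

The vowels are u, o, i, u — 4 nuclei, so 4 syllables.
Between /u/ (V1) and /o/ (V2): /sl/ is a licit onset in full, so it all attaches to the next syllable.
Between /o/ (V2) and /i/ (V3): /bg/ — longest licit onset from the right is /g/, leaving /b/ as coda.
Between /i/ (V3) and /u/ (V4): /pzzl/; trying suffixes from longest down, /zl/ is the first permitted one, so coda /pz/ | onset /zl/.
Syllabification: ru.slob.gipz.zlu.
Syllable 4 is /zlu/: onset /zl/, nucleus /u/, coda ∅.

zl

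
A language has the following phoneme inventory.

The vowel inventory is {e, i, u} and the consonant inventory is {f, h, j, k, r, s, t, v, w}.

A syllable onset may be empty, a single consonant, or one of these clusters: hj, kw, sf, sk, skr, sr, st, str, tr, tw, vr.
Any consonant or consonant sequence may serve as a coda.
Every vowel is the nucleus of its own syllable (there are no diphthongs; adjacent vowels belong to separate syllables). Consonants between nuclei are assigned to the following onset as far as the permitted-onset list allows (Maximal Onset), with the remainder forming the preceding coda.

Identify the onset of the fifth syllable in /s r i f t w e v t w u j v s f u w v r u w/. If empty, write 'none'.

vr

Nuclei (vowels): i, e, u, u, u → 5 syllables.
V1 /i/ – V2 /e/: cluster /ftw/ — the longest permitted-onset suffix is /tw/; onset = /tw/, preceding coda = /f/.
V2 /e/ – V3 /u/: cluster /vtw/ — the longest permitted-onset suffix is /tw/; onset = /tw/, preceding coda = /v/.
V3 /u/ – V4 /u/: /jvsf/; trying suffixes from longest down, /sf/ is the first permitted one, so coda /jv/ | onset /sf/.
V4 /u/ – V5 /u/: cluster /wvr/ — the longest permitted-onset suffix is /vr/; onset = /vr/, preceding coda = /w/.
Syllabification: srif.twev.twujv.sfuw.vruw.
Syllable 5 is /vruw/: onset /vr/, nucleus /u/, coda /w/.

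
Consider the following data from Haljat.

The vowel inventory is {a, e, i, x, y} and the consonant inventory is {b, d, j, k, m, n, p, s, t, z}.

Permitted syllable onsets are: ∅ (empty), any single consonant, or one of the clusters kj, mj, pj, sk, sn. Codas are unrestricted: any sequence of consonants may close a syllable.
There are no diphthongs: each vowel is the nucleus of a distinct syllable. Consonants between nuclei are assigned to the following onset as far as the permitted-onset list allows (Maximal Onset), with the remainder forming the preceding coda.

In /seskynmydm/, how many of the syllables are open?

1

The vowels are e, y, y — 3 nuclei, so 3 syllables.
σ1/σ2 boundary: /sk/ — entire cluster is a permitted onset → onset /sk/, coda ∅.
σ2/σ3 boundary: /nm/ splits as /n/ + /m/ (/m/ is the longest suffix that is a licit onset).
Putting it together: se.skyn.mydm.
Classifying each syllable: /se/ (open), /skyn/ (closed), /mydm/ (closed).
Open syllables: 1.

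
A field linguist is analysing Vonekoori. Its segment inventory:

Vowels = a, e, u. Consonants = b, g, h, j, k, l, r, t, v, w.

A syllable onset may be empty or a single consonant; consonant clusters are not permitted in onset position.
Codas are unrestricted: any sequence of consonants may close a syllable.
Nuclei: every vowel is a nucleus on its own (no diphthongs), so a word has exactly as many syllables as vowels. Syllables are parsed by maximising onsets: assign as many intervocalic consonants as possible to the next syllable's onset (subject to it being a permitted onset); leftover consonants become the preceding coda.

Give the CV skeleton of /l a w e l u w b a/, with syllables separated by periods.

CV.CV.CVC.CV

The vowels are a, e, u, a — 4 nuclei, so 4 syllables.
σ1/σ2 boundary: /w/ is a single consonant, so it becomes the next onset.
σ2/σ3 boundary: /l/ → onset of the next syllable (single consonants are always licit onsets).
σ3/σ4 boundary: /wb/ — longest licit onset from the right is /b/, leaving /w/ as coda.
Syllabification: la.we.luw.ba.
Mapping each syllable to C/V: /la/ → CV, /we/ → CV, /luw/ → CVC, /ba/ → CV.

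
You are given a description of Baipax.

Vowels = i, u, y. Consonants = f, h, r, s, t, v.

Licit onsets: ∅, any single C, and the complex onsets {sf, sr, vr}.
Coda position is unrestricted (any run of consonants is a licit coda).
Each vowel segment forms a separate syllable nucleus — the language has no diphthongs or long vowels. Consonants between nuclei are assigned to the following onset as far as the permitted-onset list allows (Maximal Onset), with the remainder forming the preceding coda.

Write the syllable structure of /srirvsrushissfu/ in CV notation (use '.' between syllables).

Vowels present: i, u, i, u; each is a nucleus, giving 4 syllables.
Between /i/ (V1) and /u/ (V2): /rvsr/ splits as /rv/ + /sr/ (/sr/ is the longest suffix that is a licit onset).
Between /u/ (V2) and /i/ (V3): /sh/; trying suffixes from longest down, /h/ is the first permitted one, so coda /s/ | onset /h/.
Between /i/ (V3) and /u/ (V4): cluster /ssf/ — the longest permitted-onset suffix is /sf/; onset = /sf/, preceding coda = /s/.
So the parse is srirv.srus.his.sfu.
Mapping each syllable to C/V: /srirv/ → CCVCC, /srus/ → CCVC, /his/ → CVC, /sfu/ → CCV.

CCVCC.CCVC.CVC.CCV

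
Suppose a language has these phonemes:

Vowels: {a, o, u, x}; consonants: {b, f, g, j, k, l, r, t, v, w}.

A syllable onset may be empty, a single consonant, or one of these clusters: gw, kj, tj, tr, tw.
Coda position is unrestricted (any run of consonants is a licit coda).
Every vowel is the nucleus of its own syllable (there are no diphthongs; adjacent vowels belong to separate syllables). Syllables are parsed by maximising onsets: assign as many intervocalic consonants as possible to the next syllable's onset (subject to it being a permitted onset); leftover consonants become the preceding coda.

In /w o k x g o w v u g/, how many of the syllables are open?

Vowels present: o, x, o, u; each is a nucleus, giving 4 syllables.
Between /o/ (V1) and /x/ (V2): /k/ is a single consonant, so it becomes the next onset.
Between /x/ (V2) and /o/ (V3): /g/ is a single consonant, so it becomes the next onset.
Between /o/ (V3) and /u/ (V4): cluster /wv/ — the longest permitted-onset suffix is /v/; onset = /v/, preceding coda = /w/.
Result: wo.kx.gow.vug.
Classifying each syllable: /wo/ (open), /kx/ (open), /gow/ (closed), /vug/ (closed).
Open syllables: 2.

2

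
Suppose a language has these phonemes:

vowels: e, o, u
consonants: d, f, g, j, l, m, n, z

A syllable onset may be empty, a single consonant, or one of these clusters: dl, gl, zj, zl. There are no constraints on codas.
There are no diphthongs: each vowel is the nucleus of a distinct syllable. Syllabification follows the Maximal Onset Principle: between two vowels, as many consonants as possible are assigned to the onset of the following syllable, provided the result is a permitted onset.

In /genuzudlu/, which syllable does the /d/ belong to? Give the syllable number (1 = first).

4

Vowels present: e, u, u, u; each is a nucleus, giving 4 syllables.
Between /e/ (V1) and /u/ (V2): just /n/ — single C goes to the following onset.
Between /u/ (V2) and /u/ (V3): /z/ is a single consonant, so it becomes the next onset.
Between /u/ (V3) and /u/ (V4): cluster /dl/ — /dl/ is itself a permitted onset, so the whole cluster goes right; preceding coda = ∅.
Putting it together: ge.nu.zu.dlu.
The /d/ is in the onset of syllable 4 (/dlu/).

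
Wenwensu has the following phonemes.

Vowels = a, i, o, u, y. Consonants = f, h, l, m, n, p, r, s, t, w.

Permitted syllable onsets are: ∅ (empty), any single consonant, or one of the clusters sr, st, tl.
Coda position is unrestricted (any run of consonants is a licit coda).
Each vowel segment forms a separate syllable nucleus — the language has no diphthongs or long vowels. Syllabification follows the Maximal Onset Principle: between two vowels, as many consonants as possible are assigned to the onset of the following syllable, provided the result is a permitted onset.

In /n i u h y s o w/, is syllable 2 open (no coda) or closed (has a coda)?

Nuclei (vowels): i, u, y, o → 4 syllables.
V1 /i/ – V2 /u/: no consonants, so the boundary falls immediately after /i/.
V2 /u/ – V3 /y/: /h/ is a single consonant, so it becomes the next onset.
V3 /y/ – V4 /o/: just /s/ — single C goes to the following onset.
Result: ni.u.hy.sow.
Syllable 2 is /u/; it ends in its nucleus with no coda, so it is open.

open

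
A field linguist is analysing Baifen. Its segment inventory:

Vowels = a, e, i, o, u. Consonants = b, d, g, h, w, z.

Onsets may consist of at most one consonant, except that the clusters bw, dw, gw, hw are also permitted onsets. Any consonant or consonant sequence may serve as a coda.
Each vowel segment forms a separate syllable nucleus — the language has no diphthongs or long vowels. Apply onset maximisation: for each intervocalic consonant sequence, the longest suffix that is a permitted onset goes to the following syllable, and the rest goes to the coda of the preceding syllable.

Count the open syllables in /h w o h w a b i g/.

2

Vowels present: o, a, i; each is a nucleus, giving 3 syllables.
V1 /o/ – V2 /a/: cluster /hw/ — /hw/ is itself a permitted onset, so the whole cluster goes right; preceding coda = ∅.
V2 /a/ – V3 /i/: /b/ → onset of the next syllable (single consonants are always licit onsets).
So the parse is hwo.hwa.big.
Classifying each syllable: /hwo/ (open), /hwa/ (open), /big/ (closed).
Open syllables: 2.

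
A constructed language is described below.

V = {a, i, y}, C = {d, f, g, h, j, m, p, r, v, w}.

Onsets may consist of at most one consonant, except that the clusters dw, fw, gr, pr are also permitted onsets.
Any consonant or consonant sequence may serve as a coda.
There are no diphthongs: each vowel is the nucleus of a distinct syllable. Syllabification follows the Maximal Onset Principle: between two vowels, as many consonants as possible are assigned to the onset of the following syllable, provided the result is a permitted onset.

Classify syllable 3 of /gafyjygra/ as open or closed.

open

Nuclei (vowels): a, y, y, a → 4 syllables.
/a…y/ gap (V1→V2): just /f/ — single C goes to the following onset.
/y…y/ gap (V2→V3): just /j/ — single C goes to the following onset.
/y…a/ gap (V3→V4): /gr/ — entire cluster is a permitted onset → onset /gr/, coda ∅.
Syllabification: ga.fy.jy.gra.
Syllable 3 is /jy/; it ends in its nucleus with no coda, so it is open.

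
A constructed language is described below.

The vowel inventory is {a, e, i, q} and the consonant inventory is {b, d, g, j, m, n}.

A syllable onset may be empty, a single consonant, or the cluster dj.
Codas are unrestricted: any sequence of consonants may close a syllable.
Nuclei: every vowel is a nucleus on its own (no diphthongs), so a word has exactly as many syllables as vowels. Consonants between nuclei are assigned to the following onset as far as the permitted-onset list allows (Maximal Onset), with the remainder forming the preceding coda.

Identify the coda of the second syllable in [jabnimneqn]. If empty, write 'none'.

The vowels are a, i, e, q — 4 nuclei, so 4 syllables.
σ1/σ2 boundary: /bn/; trying suffixes from longest down, /n/ is the first permitted one, so coda /b/ | onset /n/.
σ2/σ3 boundary: cluster /mn/ — the longest permitted-onset suffix is /n/; onset = /n/, preceding coda = /m/.
σ3/σ4 boundary: nothing intervenes; syllable break is V.V.
Result: jab.nim.ne.qn.
Syllable 2 is /nim/: onset /n/, nucleus /i/, coda /m/.

m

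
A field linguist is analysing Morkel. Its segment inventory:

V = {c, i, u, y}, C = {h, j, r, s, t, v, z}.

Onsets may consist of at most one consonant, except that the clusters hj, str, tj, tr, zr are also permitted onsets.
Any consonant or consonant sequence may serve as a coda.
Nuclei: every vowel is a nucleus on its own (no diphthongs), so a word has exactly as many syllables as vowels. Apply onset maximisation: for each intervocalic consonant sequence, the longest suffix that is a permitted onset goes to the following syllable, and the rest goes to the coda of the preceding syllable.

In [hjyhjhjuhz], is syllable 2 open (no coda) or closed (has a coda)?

closed

The vowels are y, u — 2 nuclei, so 2 syllables.
V1 /y/ – V2 /u/: cluster /hjhj/ — the longest permitted-onset suffix is /hj/; onset = /hj/, preceding coda = /hj/.
So the parse is hjyhj.hjuhz.
Syllable 2 is /hjuhz/ with coda /hz/, so it is closed.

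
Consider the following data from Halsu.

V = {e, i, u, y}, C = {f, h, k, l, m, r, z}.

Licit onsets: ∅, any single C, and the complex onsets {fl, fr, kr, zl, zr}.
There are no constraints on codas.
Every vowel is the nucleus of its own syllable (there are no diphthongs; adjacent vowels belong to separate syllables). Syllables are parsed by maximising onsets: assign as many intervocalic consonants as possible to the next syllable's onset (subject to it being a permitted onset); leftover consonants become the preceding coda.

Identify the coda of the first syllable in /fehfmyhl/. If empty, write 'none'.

The vowels are e, y — 2 nuclei, so 2 syllables.
/e…y/ gap (V1→V2): /hfm/ — longest licit onset from the right is /m/, leaving /hf/ as coda.
Syllabification: fehf.myhl.
Syllable 1 is /fehf/: onset /f/, nucleus /e/, coda /hf/.

hf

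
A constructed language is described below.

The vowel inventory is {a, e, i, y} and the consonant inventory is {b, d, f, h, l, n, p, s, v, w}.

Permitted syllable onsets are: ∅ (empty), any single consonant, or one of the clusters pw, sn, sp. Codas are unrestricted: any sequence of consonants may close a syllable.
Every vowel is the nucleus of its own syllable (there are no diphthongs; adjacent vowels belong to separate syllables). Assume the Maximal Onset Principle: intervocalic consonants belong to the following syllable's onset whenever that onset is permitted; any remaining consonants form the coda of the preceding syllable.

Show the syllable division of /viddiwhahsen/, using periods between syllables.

vid.diw.hah.sen

Vowels present: i, i, a, e; each is a nucleus, giving 4 syllables.
/i…i/ gap (V1→V2): cluster /dd/ — the longest permitted-onset suffix is /d/; onset = /d/, preceding coda = /d/.
/i…a/ gap (V2→V3): /wh/ splits as /w/ + /h/ (/h/ is the longest suffix that is a licit onset).
/a…e/ gap (V3→V4): /hs/ — longest licit onset from the right is /s/, leaving /h/ as coda.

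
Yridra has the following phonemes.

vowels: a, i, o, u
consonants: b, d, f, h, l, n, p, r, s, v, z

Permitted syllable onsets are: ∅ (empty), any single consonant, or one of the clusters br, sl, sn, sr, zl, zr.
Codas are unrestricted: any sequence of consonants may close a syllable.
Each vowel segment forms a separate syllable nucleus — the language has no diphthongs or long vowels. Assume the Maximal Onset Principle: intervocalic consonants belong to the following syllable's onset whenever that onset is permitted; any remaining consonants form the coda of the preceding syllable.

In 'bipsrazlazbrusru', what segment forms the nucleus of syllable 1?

The vowels are i, a, a, u, u — 5 nuclei, so 5 syllables.
The first nucleus (vowel 1 from the left) is /i/.

i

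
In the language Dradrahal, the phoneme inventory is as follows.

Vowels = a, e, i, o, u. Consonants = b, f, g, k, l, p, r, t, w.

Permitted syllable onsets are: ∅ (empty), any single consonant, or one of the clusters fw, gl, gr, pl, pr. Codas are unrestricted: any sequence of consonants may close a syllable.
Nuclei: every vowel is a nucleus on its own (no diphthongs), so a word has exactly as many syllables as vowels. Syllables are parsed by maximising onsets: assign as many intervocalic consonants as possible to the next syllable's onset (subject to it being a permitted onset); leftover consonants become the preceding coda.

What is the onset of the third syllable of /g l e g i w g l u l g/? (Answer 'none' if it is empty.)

Vowels present: e, i, u; each is a nucleus, giving 3 syllables.
V1 /e/ – V2 /i/: /g/ → onset of the next syllable (single consonants are always licit onsets).
V2 /i/ – V3 /u/: /wgl/ splits as /w/ + /gl/ (/gl/ is the longest suffix that is a licit onset).
Syllabification: gle.giw.glulg.
Syllable 3 is /glulg/: onset /gl/, nucleus /u/, coda /lg/.

gl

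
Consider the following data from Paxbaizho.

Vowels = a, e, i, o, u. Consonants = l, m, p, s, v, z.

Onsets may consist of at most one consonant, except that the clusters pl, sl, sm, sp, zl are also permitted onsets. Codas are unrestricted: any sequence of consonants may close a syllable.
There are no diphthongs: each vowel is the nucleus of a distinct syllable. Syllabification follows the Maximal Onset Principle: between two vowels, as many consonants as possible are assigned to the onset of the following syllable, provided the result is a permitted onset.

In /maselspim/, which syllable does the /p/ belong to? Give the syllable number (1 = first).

3

The vowels are a, e, i — 3 nuclei, so 3 syllables.
V1 /a/ – V2 /e/: /s/ is a single consonant, so it becomes the next onset.
V2 /e/ – V3 /i/: cluster /lsp/ — the longest permitted-onset suffix is /sp/; onset = /sp/, preceding coda = /l/.
Syllabification: ma.sel.spim.
The /p/ is in the onset of syllable 3 (/spim/).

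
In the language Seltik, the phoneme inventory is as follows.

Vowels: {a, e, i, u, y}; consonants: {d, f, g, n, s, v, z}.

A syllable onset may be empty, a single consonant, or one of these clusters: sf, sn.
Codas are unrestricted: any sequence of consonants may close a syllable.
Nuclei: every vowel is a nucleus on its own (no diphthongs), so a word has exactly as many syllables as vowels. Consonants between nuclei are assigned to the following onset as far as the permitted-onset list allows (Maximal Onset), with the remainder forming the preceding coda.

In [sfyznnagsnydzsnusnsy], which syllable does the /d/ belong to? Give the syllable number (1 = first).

The vowels are y, a, y, u, y — 5 nuclei, so 5 syllables.
Between /y/ (V1) and /a/ (V2): /znn/ splits as /zn/ + /n/ (/n/ is the longest suffix that is a licit onset).
Between /a/ (V2) and /y/ (V3): /gsn/ splits as /g/ + /sn/ (/sn/ is the longest suffix that is a licit onset).
Between /y/ (V3) and /u/ (V4): cluster /dzsn/ — the longest permitted-onset suffix is /sn/; onset = /sn/, preceding coda = /dz/.
Between /u/ (V4) and /y/ (V5): /sns/ — longest licit onset from the right is /s/, leaving /sn/ as coda.
Syllabification: sfyzn.nag.snydz.snusn.sy.
The /d/ is in the coda of syllable 3 (/snydz/).

3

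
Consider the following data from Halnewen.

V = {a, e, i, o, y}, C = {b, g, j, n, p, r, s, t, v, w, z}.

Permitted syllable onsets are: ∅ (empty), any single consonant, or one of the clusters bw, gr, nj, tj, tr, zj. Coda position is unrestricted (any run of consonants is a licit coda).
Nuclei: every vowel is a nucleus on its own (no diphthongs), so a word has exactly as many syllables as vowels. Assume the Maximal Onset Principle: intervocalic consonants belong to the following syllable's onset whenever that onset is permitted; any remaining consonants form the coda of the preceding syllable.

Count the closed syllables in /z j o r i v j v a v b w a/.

2

The vowels are o, i, a, a — 4 nuclei, so 4 syllables.
V1 /o/ – V2 /i/: /r/ is a single consonant, so it becomes the next onset.
V2 /i/ – V3 /a/: /vjv/ splits as /vj/ + /v/ (/v/ is the longest suffix that is a licit onset).
V3 /a/ – V4 /a/: /vbw/ — longest licit onset from the right is /bw/, leaving /v/ as coda.
So the parse is zjo.rivj.vav.bwa.
Classifying each syllable: /zjo/ (open), /rivj/ (closed), /vav/ (closed), /bwa/ (open).
Closed syllables: 2.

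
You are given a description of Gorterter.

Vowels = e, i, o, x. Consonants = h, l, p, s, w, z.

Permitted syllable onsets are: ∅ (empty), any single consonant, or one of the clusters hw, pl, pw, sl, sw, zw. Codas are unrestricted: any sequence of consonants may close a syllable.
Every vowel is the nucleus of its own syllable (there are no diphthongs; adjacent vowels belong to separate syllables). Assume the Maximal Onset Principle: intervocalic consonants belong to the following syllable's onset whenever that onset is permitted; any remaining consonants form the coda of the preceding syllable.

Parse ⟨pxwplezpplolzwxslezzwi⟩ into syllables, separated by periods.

pxw.plezp.plol.zwx.slez.zwi

Nuclei (vowels): x, e, o, x, e, i → 6 syllables.
V1 /x/ – V2 /e/: /wpl/ — longest licit onset from the right is /pl/, leaving /w/ as coda.
V2 /e/ – V3 /o/: /zppl/; trying suffixes from longest down, /pl/ is the first permitted one, so coda /zp/ | onset /pl/.
V3 /o/ – V4 /x/: /lzw/; trying suffixes from longest down, /zw/ is the first permitted one, so coda /l/ | onset /zw/.
V4 /x/ – V5 /e/: /sl/ — entire cluster is a permitted onset → onset /sl/, coda ∅.
V5 /e/ – V6 /i/: cluster /zzw/ — the longest permitted-onset suffix is /zw/; onset = /zw/, preceding coda = /z/.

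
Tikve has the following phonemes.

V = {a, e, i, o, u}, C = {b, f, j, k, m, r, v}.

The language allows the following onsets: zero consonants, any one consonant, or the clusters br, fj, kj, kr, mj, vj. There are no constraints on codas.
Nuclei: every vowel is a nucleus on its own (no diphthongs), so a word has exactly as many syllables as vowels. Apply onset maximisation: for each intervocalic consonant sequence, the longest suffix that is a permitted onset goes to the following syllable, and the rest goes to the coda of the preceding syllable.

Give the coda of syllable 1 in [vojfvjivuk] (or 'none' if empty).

jf

The vowels are o, i, u — 3 nuclei, so 3 syllables.
σ1/σ2 boundary: /jfvj/ — longest licit onset from the right is /vj/, leaving /jf/ as coda.
σ2/σ3 boundary: just /v/ — single C goes to the following onset.
So the parse is vojf.vji.vuk.
Syllable 1 is /vojf/: onset /v/, nucleus /o/, coda /jf/.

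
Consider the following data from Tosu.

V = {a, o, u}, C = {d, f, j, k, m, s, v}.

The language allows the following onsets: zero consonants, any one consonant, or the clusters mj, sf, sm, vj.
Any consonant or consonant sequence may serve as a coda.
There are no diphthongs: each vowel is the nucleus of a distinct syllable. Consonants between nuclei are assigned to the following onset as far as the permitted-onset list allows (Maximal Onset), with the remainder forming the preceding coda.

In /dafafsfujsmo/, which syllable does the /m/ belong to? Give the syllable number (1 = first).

Nuclei (vowels): a, a, u, o → 4 syllables.
/a…a/ gap (V1→V2): /f/ is a single consonant, so it becomes the next onset.
/a…u/ gap (V2→V3): /fsf/ splits as /f/ + /sf/ (/sf/ is the longest suffix that is a licit onset).
/u…o/ gap (V3→V4): /jsm/ — longest licit onset from the right is /sm/, leaving /j/ as coda.
So the parse is da.faf.sfuj.smo.
The /m/ is in the onset of syllable 4 (/smo/).

4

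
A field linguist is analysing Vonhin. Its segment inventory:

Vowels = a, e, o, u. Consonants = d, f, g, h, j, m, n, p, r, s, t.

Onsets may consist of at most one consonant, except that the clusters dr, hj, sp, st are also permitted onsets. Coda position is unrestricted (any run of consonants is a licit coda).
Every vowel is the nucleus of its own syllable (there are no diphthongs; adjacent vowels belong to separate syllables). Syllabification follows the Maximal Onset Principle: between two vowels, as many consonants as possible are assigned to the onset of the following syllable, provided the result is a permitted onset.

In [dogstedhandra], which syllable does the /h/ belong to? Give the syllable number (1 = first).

Nuclei (vowels): o, e, a, a → 4 syllables.
σ1/σ2 boundary: /gst/ splits as /g/ + /st/ (/st/ is the longest suffix that is a licit onset).
σ2/σ3 boundary: /dh/; trying suffixes from longest down, /h/ is the first permitted one, so coda /d/ | onset /h/.
σ3/σ4 boundary: /ndr/ splits as /n/ + /dr/ (/dr/ is the longest suffix that is a licit onset).
Syllabification: dog.sted.han.dra.
The /h/ is in the onset of syllable 3 (/han/).

3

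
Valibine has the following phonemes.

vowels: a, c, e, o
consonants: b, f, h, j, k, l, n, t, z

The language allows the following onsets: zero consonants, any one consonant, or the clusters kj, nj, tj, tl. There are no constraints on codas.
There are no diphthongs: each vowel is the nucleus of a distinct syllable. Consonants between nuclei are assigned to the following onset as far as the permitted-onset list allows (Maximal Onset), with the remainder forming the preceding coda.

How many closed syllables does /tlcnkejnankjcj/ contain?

Vowels present: c, e, a, c; each is a nucleus, giving 4 syllables.
Between /c/ (V1) and /e/ (V2): /nk/ — longest licit onset from the right is /k/, leaving /n/ as coda.
Between /e/ (V2) and /a/ (V3): /jn/ splits as /j/ + /n/ (/n/ is the longest suffix that is a licit onset).
Between /a/ (V3) and /c/ (V4): cluster /nkj/ — the longest permitted-onset suffix is /kj/; onset = /kj/, preceding coda = /n/.
So the parse is tlcn.kej.nan.kjcj.
Classifying each syllable: /tlcn/ (closed), /kej/ (closed), /nan/ (closed), /kjcj/ (closed).
Closed syllables: 4.

4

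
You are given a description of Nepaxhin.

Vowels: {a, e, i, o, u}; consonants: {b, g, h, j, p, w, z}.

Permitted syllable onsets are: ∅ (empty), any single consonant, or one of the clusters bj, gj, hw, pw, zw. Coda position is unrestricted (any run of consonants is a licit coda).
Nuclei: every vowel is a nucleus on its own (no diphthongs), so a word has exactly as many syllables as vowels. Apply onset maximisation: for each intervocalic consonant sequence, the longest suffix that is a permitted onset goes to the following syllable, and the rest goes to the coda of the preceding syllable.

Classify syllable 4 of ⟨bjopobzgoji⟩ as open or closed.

Nuclei (vowels): o, o, o, i → 4 syllables.
/o…o/ gap (V1→V2): just /p/ — single C goes to the following onset.
/o…o/ gap (V2→V3): /bzg/; trying suffixes from longest down, /g/ is the first permitted one, so coda /bz/ | onset /g/.
/o…i/ gap (V3→V4): /j/ is a single consonant, so it becomes the next onset.
Result: bjo.pobz.go.ji.
Syllable 4 is /ji/; it ends in its nucleus with no coda, so it is open.

open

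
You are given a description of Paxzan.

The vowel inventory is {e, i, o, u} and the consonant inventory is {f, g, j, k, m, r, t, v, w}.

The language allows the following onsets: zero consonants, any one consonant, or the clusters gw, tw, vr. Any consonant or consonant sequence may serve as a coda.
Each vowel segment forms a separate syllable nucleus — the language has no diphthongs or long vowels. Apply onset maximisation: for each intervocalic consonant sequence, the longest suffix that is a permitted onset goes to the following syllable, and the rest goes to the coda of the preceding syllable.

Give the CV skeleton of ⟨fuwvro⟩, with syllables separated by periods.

Vowels present: u, o; each is a nucleus, giving 2 syllables.
V1 /u/ – V2 /o/: cluster /wvr/ — the longest permitted-onset suffix is /vr/; onset = /vr/, preceding coda = /w/.
Result: fuw.vro.
Mapping each syllable to C/V: /fuw/ → CVC, /vro/ → CCV.

CVC.CCV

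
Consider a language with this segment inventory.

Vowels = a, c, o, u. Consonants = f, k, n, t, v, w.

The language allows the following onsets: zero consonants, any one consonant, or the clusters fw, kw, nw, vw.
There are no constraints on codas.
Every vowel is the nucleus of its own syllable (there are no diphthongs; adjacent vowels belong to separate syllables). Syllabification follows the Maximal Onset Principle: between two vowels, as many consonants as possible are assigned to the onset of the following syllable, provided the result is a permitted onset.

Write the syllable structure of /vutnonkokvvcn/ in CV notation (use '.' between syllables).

CVC.CVC.CVCC.CVC

The vowels are u, o, o, c — 4 nuclei, so 4 syllables.
V1 /u/ – V2 /o/: /tn/ splits as /t/ + /n/ (/n/ is the longest suffix that is a licit onset).
V2 /o/ – V3 /o/: /nk/ — longest licit onset from the right is /k/, leaving /n/ as coda.
V3 /o/ – V4 /c/: /kvv/; trying suffixes from longest down, /v/ is the first permitted one, so coda /kv/ | onset /v/.
Syllabification: vut.non.kokv.vcn.
Mapping each syllable to C/V: /vut/ → CVC, /non/ → CVC, /kokv/ → CVCC, /vcn/ → CVC.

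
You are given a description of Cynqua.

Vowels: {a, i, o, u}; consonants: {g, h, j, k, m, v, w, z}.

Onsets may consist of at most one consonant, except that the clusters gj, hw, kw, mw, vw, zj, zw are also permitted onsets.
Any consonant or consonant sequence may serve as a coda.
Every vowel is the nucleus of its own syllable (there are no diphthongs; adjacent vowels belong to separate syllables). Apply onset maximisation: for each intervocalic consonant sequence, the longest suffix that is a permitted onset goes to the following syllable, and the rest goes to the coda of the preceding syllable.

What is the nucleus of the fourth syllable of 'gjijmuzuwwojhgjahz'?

o

Vowels present: i, u, u, o, a; each is a nucleus, giving 5 syllables.
The fourth nucleus (vowel 4 from the left) is /o/.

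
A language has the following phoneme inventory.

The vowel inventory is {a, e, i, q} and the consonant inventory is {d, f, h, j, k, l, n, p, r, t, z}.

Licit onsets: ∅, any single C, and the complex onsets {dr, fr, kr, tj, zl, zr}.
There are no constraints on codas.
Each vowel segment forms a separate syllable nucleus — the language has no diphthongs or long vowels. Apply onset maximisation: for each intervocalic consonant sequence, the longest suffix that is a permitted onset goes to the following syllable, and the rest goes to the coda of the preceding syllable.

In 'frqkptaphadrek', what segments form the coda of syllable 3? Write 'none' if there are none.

The vowels are q, a, a, e — 4 nuclei, so 4 syllables.
Between /q/ (V1) and /a/ (V2): /kpt/; trying suffixes from longest down, /t/ is the first permitted one, so coda /kp/ | onset /t/.
Between /a/ (V2) and /a/ (V3): cluster /ph/ — the longest permitted-onset suffix is /h/; onset = /h/, preceding coda = /p/.
Between /a/ (V3) and /e/ (V4): /dr/ is a licit onset in full, so it all attaches to the next syllable.
Result: frqkp.tap.ha.drek.
Syllable 3 is /ha/: onset /h/, nucleus /a/, coda ∅.

none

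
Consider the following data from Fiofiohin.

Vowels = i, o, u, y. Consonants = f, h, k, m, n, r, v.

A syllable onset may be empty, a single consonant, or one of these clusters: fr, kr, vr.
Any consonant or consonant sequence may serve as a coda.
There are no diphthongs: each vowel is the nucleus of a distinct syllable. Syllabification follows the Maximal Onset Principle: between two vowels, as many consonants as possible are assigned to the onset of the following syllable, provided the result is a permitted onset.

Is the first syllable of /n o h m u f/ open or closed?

Vowels present: o, u; each is a nucleus, giving 2 syllables.
/o…u/ gap (V1→V2): cluster /hm/ — the longest permitted-onset suffix is /m/; onset = /m/, preceding coda = /h/.
Putting it together: noh.muf.
Syllable 1 is /noh/ with coda /h/, so it is closed.

closed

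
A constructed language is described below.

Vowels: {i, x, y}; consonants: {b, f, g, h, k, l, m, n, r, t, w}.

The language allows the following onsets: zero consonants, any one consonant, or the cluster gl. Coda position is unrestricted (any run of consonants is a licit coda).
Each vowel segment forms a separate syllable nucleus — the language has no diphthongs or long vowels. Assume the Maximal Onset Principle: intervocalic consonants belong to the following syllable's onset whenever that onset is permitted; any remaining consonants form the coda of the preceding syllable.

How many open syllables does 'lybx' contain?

The vowels are y, x — 2 nuclei, so 2 syllables.
σ1/σ2 boundary: /b/ is a single consonant, so it becomes the next onset.
So the parse is ly.bx.
Classifying each syllable: /ly/ (open), /bx/ (open).
Open syllables: 2.

2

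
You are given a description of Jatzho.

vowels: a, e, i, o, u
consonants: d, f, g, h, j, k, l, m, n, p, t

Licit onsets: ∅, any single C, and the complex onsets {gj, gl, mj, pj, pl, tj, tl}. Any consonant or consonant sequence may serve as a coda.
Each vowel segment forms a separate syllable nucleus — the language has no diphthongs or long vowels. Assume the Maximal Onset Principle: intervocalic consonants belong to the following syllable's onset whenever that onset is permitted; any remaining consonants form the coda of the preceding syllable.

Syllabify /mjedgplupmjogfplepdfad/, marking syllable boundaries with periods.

Vowels present: e, u, o, e, a; each is a nucleus, giving 5 syllables.
/e…u/ gap (V1→V2): /dgpl/ — longest licit onset from the right is /pl/, leaving /dg/ as coda.
/u…o/ gap (V2→V3): /pmj/ — longest licit onset from the right is /mj/, leaving /p/ as coda.
/o…e/ gap (V3→V4): cluster /gfpl/ — the longest permitted-onset suffix is /pl/; onset = /pl/, preceding coda = /gf/.
/e…a/ gap (V4→V5): /pdf/ splits as /pd/ + /f/ (/f/ is the longest suffix that is a licit onset).

mjedg.plup.mjogf.plepd.fad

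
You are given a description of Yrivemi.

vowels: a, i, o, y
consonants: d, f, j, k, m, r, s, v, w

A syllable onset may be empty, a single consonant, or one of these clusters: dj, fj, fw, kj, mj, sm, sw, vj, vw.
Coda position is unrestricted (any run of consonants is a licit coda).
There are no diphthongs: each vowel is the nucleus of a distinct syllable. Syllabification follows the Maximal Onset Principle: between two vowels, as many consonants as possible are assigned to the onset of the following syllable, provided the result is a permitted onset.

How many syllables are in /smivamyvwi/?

4

Vowels present: i, a, y, i; each is a nucleus, giving 4 syllables.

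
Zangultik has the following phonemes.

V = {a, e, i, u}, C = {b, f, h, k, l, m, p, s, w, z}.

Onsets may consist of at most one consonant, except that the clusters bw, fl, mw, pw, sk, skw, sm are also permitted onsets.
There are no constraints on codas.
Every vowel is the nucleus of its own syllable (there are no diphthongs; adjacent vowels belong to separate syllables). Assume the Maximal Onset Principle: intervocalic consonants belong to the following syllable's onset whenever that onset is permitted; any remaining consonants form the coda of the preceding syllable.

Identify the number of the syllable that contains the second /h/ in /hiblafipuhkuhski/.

Vowels present: i, a, i, u, u, i; each is a nucleus, giving 6 syllables.
V1 /i/ – V2 /a/: cluster /bl/ — the longest permitted-onset suffix is /l/; onset = /l/, preceding coda = /b/.
V2 /a/ – V3 /i/: /f/ is a single consonant, so it becomes the next onset.
V3 /i/ – V4 /u/: /p/ is a single consonant, so it becomes the next onset.
V4 /u/ – V5 /u/: /hk/ splits as /h/ + /k/ (/k/ is the longest suffix that is a licit onset).
V5 /u/ – V6 /i/: cluster /hsk/ — the longest permitted-onset suffix is /sk/; onset = /sk/, preceding coda = /h/.
Result: hib.la.fi.puh.kuh.ski.
The second /h/ is in the coda of syllable 4 (/puh/).

4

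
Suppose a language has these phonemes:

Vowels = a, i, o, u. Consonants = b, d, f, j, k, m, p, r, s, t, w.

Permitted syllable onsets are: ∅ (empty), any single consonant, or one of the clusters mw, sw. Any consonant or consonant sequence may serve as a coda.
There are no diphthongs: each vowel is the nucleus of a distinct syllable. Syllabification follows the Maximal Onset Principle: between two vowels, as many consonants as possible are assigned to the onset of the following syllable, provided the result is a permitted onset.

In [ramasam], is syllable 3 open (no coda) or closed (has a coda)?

closed

The vowels are a, a, a — 3 nuclei, so 3 syllables.
/a…a/ gap (V1→V2): just /m/ — single C goes to the following onset.
/a…a/ gap (V2→V3): just /s/ — single C goes to the following onset.
Syllabification: ra.ma.sam.
Syllable 3 is /sam/ with coda /m/, so it is closed.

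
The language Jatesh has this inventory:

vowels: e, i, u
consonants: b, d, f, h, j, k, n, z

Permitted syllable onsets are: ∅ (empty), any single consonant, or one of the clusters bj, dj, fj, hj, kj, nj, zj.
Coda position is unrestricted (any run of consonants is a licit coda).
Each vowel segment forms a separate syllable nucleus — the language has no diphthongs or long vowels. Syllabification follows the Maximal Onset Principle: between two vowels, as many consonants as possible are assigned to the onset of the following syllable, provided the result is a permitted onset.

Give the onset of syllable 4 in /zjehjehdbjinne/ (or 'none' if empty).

n

Nuclei (vowels): e, e, i, e → 4 syllables.
Between /e/ (V1) and /e/ (V2): cluster /hj/ — /hj/ is itself a permitted onset, so the whole cluster goes right; preceding coda = ∅.
Between /e/ (V2) and /i/ (V3): /hdbj/ splits as /hd/ + /bj/ (/bj/ is the longest suffix that is a licit onset).
Between /i/ (V3) and /e/ (V4): /nn/ splits as /n/ + /n/ (/n/ is the longest suffix that is a licit onset).
So the parse is zje.hjehd.bjin.ne.
Syllable 4 is /ne/: onset /n/, nucleus /e/, coda ∅.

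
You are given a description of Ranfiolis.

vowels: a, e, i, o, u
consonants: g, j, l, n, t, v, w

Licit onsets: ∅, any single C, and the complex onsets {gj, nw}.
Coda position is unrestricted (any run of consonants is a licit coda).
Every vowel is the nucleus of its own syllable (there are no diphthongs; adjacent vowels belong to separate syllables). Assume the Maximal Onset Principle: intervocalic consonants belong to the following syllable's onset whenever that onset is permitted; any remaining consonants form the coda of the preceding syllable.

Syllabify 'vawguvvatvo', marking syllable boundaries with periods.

Vowels present: a, u, a, o; each is a nucleus, giving 4 syllables.
V1 /a/ – V2 /u/: /wg/ — longest licit onset from the right is /g/, leaving /w/ as coda.
V2 /u/ – V3 /a/: cluster /vv/ — the longest permitted-onset suffix is /v/; onset = /v/, preceding coda = /v/.
V3 /a/ – V4 /o/: /tv/ splits as /t/ + /v/ (/v/ is the longest suffix that is a licit onset).

vaw.guv.vat.vo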